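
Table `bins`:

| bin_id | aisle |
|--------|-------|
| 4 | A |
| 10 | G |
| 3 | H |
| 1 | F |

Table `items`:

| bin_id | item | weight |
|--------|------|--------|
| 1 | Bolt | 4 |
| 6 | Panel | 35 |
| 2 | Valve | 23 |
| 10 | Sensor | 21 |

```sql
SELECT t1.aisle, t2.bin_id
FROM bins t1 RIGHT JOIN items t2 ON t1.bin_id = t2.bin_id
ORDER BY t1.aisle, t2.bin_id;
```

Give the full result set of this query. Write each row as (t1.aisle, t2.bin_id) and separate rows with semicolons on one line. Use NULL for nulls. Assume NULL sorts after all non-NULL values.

(F, 1); (G, 10); (NULL, 2); (NULL, 6)

RIGHT JOIN keeps every row from `items`; unmatched rows get NULL for `bins`'s columns.
Matching on t1.bin_id = t2.bin_id.
- t1[0] bin_id=4 → no match.
- t1[1] bin_id=10 → 1 match(es) in t2 → 1 row(s).
- t1[2] bin_id=3 → no match.
- t1[3] bin_id=1 → 1 match(es) in t2 → 1 row(s).
- 2 row(s) from t2 found no t1 partner → padded with NULL.
After projecting and ordering:
t1.aisle | t2.bin_id
F | 1
G | 10
NULL | 2
NULL | 6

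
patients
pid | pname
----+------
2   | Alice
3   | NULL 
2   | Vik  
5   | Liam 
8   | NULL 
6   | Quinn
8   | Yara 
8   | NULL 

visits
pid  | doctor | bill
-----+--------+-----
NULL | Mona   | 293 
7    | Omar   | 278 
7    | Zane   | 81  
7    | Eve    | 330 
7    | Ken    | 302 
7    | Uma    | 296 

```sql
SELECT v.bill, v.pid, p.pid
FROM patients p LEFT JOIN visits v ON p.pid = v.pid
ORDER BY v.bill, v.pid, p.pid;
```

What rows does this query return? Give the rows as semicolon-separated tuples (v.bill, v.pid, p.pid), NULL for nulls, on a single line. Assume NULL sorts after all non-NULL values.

LEFT JOIN keeps every row from `patients`; unmatched rows get NULL for `visits`'s columns.
Matching on p.pid = v.pid. A NULL in a compared column never satisfies the condition.
- p row (pid=2): no match → kept, v columns NULL.
- p row (pid=3): no match → kept, v columns NULL.
- p row (pid=2): no match → kept, v columns NULL.
- p row (pid=5): no match → kept, v columns NULL.
- p row (pid=8): no match → kept, v columns NULL.
- p row (pid=6): no match → kept, v columns NULL.
- p row (pid=8): no match → kept, v columns NULL.
- p row (pid=8): no match → kept, v columns NULL.
After projecting and ordering:
v.bill | v.pid | p.pid
NULL | NULL | 2
NULL | NULL | 2
NULL | NULL | 3
NULL | NULL | 5
NULL | NULL | 6
NULL | NULL | 8
NULL | NULL | 8
NULL | NULL | 8

(NULL, NULL, 2); (NULL, NULL, 2); (NULL, NULL, 3); (NULL, NULL, 5); (NULL, NULL, 6); (NULL, NULL, 8); (NULL, NULL, 8); (NULL, NULL, 8)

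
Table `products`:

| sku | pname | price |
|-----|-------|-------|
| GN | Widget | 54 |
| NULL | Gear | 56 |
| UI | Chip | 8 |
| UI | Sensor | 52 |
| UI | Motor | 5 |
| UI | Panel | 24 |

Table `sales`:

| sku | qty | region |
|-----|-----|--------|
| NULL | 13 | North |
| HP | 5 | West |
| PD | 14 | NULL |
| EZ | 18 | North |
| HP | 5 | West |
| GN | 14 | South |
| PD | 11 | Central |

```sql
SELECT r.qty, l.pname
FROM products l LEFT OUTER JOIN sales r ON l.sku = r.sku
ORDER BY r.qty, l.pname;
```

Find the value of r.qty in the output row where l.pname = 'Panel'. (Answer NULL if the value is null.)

LEFT JOIN keeps every row from `products`; unmatched rows get NULL for `sales`'s columns.
Matching on l.sku = r.sku. A NULL in a compared column never satisfies the condition.
- l (sku=GN) pairs with 1 row(s) of r.
- l (sku=NULL) has no partner → padded with NULL.
- l (sku=UI) has no partner → padded with NULL.
- l (sku=UI) has no partner → padded with NULL.
- l (sku=UI) has no partner → padded with NULL.
- l (sku=UI) has no partner → padded with NULL.

NULL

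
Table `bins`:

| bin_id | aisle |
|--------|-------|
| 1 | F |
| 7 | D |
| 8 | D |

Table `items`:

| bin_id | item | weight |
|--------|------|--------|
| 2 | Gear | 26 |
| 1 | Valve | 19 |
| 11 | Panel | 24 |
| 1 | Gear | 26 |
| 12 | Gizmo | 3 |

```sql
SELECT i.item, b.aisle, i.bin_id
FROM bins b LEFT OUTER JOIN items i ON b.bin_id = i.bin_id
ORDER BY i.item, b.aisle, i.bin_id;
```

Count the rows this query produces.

4

LEFT JOIN keeps every row from `bins`; unmatched rows get NULL for `items`'s columns.
Matching on b.bin_id = i.bin_id.
- b[0] bin_id=1 → 2 match(es) in i → 2 row(s).
- b[1] bin_id=7 → no match; kept with NULLs on the i side.
- b[2] bin_id=8 → no match; kept with NULLs on the i side.
Total: 2 matched + 2 padded = 4 rows.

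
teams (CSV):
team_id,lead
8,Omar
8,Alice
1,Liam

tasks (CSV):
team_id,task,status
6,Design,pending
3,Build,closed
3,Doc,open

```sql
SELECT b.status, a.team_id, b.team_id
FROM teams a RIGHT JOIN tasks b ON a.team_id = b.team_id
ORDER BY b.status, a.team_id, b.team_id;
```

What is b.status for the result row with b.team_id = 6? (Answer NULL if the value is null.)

pending

RIGHT JOIN keeps every row from `tasks`; unmatched rows get NULL for `teams`'s columns.
Matching on a.team_id = b.team_id.
Matched pairs: 0; unmatched b rows kept: 3.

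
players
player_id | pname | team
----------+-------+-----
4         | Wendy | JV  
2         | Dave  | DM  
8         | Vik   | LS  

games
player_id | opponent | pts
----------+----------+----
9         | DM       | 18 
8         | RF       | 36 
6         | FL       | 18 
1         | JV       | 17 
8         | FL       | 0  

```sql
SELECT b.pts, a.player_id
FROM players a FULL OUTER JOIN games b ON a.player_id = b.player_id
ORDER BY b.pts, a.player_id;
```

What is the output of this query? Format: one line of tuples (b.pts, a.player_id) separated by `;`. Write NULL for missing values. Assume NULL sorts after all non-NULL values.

FULL OUTER JOIN keeps every row from both sides; unmatched rows get NULL for the other side's columns.
Matching on a.player_id = b.player_id.
- a[0] player_id=4 → no match; kept with NULLs on the b side.
- a[1] player_id=2 → no match; kept with NULLs on the b side.
- a[2] player_id=8 → 2 match(es) in b → 2 row(s).
- 3 row(s) from b found no a partner → padded with NULL.
After projecting and ordering:
b.pts | a.player_id
0 | 8
17 | NULL
18 | NULL
18 | NULL
36 | 8
NULL | 2
NULL | 4

(0, 8); (17, NULL); (18, NULL); (18, NULL); (36, 8); (NULL, 2); (NULL, 4)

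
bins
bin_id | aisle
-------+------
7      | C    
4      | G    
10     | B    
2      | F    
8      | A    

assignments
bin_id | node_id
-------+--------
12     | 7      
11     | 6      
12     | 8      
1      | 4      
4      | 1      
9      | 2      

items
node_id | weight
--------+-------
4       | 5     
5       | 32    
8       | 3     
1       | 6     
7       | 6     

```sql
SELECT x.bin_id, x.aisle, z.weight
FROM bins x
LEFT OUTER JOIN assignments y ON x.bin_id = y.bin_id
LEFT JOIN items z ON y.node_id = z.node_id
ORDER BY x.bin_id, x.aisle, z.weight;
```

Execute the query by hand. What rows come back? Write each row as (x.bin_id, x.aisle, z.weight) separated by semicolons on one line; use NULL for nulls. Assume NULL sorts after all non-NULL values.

(2, F, NULL); (4, G, 6); (7, C, NULL); (8, A, NULL); (10, B, NULL)

Joins associate left-to-right: bins LEFT JOIN assignments on bin_id gives 5 intermediate row(s).
Then LEFT JOIN `items z` on node_id: each of those 5 rows is kept; rows whose y.node_id has no match in z get NULL for z's columns.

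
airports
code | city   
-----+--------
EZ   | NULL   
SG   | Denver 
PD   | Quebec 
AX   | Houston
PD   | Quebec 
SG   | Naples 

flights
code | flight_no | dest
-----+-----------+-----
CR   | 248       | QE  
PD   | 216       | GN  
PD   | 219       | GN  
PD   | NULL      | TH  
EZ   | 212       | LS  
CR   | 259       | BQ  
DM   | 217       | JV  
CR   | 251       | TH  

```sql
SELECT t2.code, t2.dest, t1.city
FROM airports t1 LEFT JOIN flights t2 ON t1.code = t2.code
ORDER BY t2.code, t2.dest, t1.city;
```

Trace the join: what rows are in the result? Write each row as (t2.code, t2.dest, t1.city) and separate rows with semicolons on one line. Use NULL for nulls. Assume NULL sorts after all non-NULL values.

(EZ, LS, NULL); (PD, GN, Quebec); (PD, GN, Quebec); (PD, GN, Quebec); (PD, GN, Quebec); (PD, TH, Quebec); (PD, TH, Quebec); (NULL, NULL, Denver); (NULL, NULL, Houston); (NULL, NULL, Naples)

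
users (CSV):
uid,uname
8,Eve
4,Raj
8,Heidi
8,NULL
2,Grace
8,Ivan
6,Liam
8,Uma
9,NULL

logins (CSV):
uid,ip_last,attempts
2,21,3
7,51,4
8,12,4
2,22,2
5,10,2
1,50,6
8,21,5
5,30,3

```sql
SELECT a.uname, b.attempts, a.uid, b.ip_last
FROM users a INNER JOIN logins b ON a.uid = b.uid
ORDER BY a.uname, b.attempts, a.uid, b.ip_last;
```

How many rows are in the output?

INNER JOIN keeps only pairs where the ON condition holds.
Matching on a.uid = b.uid.
- a row (uid=8): matches 2 b row(s) → 2 output row(s).
- a row (uid=4): no match → dropped.
- a row (uid=8): matches 2 b row(s) → 2 output row(s).
- a row (uid=8): matches 2 b row(s) → 2 output row(s).
- a row (uid=2): matches 2 b row(s) → 2 output row(s).
- a row (uid=8): matches 2 b row(s) → 2 output row(s).
- a row (uid=6): no match → dropped.
- a row (uid=8): matches 2 b row(s) → 2 output row(s).
- a row (uid=9): no match → dropped.
Total: 12 rows.

12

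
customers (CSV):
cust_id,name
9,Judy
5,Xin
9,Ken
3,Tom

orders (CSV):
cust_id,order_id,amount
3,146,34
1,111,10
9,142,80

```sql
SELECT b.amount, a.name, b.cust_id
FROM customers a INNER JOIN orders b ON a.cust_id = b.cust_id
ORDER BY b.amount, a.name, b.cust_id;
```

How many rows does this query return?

3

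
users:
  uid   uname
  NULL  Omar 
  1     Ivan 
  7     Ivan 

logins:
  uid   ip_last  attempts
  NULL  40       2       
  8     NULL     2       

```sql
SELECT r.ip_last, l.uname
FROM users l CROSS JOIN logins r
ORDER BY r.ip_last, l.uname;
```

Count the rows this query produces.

CROSS JOIN pairs every row of `users` with every row of `logins`: 3 × 2 = 6 rows.

6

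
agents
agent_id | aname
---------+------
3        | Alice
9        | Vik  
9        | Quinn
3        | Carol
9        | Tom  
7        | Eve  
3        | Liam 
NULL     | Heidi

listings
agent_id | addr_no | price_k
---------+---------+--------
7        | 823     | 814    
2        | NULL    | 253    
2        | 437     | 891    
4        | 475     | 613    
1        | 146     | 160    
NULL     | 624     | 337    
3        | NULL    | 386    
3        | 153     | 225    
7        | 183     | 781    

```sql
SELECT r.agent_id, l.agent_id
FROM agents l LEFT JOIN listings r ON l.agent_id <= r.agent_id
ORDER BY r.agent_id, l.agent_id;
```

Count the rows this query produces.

21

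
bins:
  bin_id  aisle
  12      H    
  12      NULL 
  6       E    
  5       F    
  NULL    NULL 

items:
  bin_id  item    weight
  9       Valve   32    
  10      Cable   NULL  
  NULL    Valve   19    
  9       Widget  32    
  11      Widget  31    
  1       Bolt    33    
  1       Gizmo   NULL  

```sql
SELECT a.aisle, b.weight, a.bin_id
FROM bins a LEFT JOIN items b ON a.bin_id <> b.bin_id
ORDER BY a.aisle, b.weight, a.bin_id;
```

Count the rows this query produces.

LEFT JOIN keeps every row from `bins`; unmatched rows get NULL for `items`'s columns.
Matching on a.bin_id <> b.bin_id. A NULL in a compared column never satisfies the condition.
- a[0] bin_id=12 → 6 match(es) in b → 6 row(s).
- a[1] bin_id=12 → 6 match(es) in b → 6 row(s).
- a[2] bin_id=6 → 6 match(es) in b → 6 row(s).
- a[3] bin_id=5 → 6 match(es) in b → 6 row(s).
- a[4] bin_id=NULL → no match; kept with NULLs on the b side.
Total: 24 matched + 1 padded = 25 rows.

25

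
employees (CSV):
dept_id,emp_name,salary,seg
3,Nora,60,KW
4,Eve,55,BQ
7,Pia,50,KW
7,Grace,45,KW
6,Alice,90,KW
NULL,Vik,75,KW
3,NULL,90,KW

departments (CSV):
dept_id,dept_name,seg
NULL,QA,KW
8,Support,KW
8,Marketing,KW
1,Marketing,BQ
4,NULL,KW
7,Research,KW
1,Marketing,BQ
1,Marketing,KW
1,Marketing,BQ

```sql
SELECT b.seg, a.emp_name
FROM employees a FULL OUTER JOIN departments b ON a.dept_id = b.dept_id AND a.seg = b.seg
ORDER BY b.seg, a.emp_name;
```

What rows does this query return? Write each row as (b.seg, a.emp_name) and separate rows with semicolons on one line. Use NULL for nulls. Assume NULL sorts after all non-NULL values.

(BQ, NULL); (BQ, NULL); (BQ, NULL); (KW, Grace); (KW, Pia); (KW, NULL); (KW, NULL); (KW, NULL); (KW, NULL); (KW, NULL); (NULL, Alice); (NULL, Eve); (NULL, Nora); (NULL, Vik); (NULL, NULL)

FULL OUTER JOIN keeps every row from both sides; unmatched rows get NULL for the other side's columns.
Matching on a.dept_id = b.dept_id AND a.seg = b.seg. A NULL in a compared column never satisfies the condition.
- dept_id=3, seg=KW: no b row matches, row kept with b columns NULL.
- dept_id=4, seg=BQ: no b row matches, row kept with b columns NULL.
- dept_id=7, seg=KW: 1 matching b row(s), so 1 row(s) emitted.
- dept_id=7, seg=KW: 1 matching b row(s), so 1 row(s) emitted.
- dept_id=6, seg=KW: no b row matches, row kept with b columns NULL.
- dept_id=NULL, seg=KW: no b row matches, row kept with b columns NULL.
- dept_id=3, seg=KW: no b row matches, row kept with b columns NULL.
- 8 b row(s) had no a match → kept, a columns NULL.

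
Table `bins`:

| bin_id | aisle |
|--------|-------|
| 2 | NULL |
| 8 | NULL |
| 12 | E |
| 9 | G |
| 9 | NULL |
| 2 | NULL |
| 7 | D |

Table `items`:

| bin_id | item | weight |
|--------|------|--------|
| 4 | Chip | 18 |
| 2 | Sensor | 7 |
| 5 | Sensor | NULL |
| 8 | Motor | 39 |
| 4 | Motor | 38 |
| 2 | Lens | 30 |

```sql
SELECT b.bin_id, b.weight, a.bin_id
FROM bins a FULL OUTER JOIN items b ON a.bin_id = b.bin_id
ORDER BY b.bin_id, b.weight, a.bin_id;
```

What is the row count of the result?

FULL OUTER JOIN keeps every row from both sides; unmatched rows get NULL for the other side's columns.
Matching on a.bin_id = b.bin_id.
- a (bin_id=2) pairs with 2 row(s) of b.
- a (bin_id=8) pairs with 1 row(s) of b.
- a (bin_id=12) has no partner → padded with NULL.
- a (bin_id=9) has no partner → padded with NULL.
- a (bin_id=9) has no partner → padded with NULL.
- a (bin_id=2) pairs with 2 row(s) of b.
- a (bin_id=7) has no partner → padded with NULL.
- 3 b row(s) had no a match → kept, a columns NULL.
Total: 5 matched + 7 padded = 12 rows.

12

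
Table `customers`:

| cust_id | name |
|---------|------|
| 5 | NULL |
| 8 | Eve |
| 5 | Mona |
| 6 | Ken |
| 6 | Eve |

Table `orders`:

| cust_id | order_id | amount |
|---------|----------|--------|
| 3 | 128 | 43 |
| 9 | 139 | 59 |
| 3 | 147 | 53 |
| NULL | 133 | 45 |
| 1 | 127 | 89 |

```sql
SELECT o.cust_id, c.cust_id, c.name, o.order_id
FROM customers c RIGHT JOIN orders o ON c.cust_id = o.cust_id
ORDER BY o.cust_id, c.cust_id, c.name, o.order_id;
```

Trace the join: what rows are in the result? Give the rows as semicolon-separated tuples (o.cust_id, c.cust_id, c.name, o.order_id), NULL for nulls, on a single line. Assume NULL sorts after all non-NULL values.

RIGHT JOIN keeps every row from `orders`; unmatched rows get NULL for `customers`'s columns.
Matching on c.cust_id = o.cust_id. A NULL in a compared column never satisfies the condition.
- cust_id=5: no matching o row.
- cust_id=8: no matching o row.
- cust_id=5: no matching o row.
- cust_id=6: no matching o row.
- cust_id=6: no matching o row.
- 5 o row(s) had no c match → kept, c columns NULL.
After projecting and ordering:
o.cust_id | c.cust_id | c.name | o.order_id
1 | NULL | NULL | 127
3 | NULL | NULL | 128
3 | NULL | NULL | 147
9 | NULL | NULL | 139
NULL | NULL | NULL | 133

(1, NULL, NULL, 127); (3, NULL, NULL, 128); (3, NULL, NULL, 147); (9, NULL, NULL, 139); (NULL, NULL, NULL, 133)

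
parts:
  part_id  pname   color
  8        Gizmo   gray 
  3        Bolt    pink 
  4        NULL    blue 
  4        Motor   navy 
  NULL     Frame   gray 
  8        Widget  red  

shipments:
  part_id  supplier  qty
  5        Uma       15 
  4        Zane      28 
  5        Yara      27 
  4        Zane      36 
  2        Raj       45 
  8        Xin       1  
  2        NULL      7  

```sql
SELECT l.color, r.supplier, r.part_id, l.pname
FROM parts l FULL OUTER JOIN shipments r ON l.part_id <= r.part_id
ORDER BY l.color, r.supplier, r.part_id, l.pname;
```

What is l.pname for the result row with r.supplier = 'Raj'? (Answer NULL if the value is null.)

NULL

FULL OUTER JOIN keeps every row from both sides; unmatched rows get NULL for the other side's columns.
Matching on l.part_id <= r.part_id. A NULL in a compared column never satisfies the condition.
- l row (part_id=8): matches 1 r row(s) → 1 output row(s).
- l row (part_id=3): matches 5 r row(s) → 5 output row(s).
- l row (part_id=4): matches 5 r row(s) → 5 output row(s).
- l row (part_id=4): matches 5 r row(s) → 5 output row(s).
- l row (part_id=NULL): no match → kept, r columns NULL.
- l row (part_id=8): matches 1 r row(s) → 1 output row(s).
- plus 2 unmatched r row(s), each kept with NULL l columns.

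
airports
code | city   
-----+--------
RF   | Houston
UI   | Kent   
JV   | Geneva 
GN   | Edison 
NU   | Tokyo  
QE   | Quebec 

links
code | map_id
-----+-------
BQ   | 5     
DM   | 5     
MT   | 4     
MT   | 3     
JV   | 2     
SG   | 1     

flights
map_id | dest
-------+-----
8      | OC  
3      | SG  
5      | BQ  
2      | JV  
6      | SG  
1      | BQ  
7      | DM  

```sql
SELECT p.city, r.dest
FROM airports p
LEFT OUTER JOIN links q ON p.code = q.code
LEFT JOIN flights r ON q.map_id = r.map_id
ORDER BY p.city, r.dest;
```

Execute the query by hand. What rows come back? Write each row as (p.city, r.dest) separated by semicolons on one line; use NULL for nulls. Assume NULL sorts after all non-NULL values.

(Edison, NULL); (Geneva, JV); (Houston, NULL); (Kent, NULL); (Quebec, NULL); (Tokyo, NULL)

Evaluate left to right. First `airports p LEFT JOIN links q` on code: 6 row(s).
Then LEFT JOIN `flights r` on map_id: each of those 6 rows is kept; rows whose q.map_id has no match in r get NULL for r's columns.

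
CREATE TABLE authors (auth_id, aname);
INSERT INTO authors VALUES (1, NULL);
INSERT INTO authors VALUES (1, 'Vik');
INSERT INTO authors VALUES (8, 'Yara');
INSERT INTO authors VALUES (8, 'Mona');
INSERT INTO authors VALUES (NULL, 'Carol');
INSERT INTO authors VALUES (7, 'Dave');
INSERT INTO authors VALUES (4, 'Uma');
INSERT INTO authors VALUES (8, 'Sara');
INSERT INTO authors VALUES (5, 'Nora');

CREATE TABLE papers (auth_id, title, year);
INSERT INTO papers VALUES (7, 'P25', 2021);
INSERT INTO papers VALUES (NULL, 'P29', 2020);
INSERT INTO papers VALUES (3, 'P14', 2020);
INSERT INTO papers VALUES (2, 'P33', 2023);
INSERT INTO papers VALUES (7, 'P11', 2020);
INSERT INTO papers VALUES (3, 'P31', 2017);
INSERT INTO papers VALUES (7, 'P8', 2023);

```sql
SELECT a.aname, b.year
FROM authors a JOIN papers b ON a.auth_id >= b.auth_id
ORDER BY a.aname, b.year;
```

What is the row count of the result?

INNER JOIN keeps only pairs where the ON condition holds.
Matching on a.auth_id >= b.auth_id. A NULL in a compared column never satisfies the condition.
- auth_id=1: no matching b row, dropped.
- auth_id=1: no matching b row, dropped.
- auth_id=8: 6 matching b row(s), so 6 row(s) emitted.
- auth_id=8: 6 matching b row(s), so 6 row(s) emitted.
- auth_id=NULL: no matching b row, dropped.
- auth_id=7: 6 matching b row(s), so 6 row(s) emitted.
- auth_id=4: 3 matching b row(s), so 3 row(s) emitted.
- auth_id=8: 6 matching b row(s), so 6 row(s) emitted.
- auth_id=5: 3 matching b row(s), so 3 row(s) emitted.
Total: 30 rows.

30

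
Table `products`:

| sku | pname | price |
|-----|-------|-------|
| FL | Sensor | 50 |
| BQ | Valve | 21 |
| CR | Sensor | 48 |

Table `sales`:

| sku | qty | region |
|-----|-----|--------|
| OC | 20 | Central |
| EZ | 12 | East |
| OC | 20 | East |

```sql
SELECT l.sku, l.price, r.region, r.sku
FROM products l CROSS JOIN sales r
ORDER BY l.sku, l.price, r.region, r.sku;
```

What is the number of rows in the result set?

9

CROSS JOIN pairs every row of `products` with every row of `sales`: 3 × 3 = 9 rows.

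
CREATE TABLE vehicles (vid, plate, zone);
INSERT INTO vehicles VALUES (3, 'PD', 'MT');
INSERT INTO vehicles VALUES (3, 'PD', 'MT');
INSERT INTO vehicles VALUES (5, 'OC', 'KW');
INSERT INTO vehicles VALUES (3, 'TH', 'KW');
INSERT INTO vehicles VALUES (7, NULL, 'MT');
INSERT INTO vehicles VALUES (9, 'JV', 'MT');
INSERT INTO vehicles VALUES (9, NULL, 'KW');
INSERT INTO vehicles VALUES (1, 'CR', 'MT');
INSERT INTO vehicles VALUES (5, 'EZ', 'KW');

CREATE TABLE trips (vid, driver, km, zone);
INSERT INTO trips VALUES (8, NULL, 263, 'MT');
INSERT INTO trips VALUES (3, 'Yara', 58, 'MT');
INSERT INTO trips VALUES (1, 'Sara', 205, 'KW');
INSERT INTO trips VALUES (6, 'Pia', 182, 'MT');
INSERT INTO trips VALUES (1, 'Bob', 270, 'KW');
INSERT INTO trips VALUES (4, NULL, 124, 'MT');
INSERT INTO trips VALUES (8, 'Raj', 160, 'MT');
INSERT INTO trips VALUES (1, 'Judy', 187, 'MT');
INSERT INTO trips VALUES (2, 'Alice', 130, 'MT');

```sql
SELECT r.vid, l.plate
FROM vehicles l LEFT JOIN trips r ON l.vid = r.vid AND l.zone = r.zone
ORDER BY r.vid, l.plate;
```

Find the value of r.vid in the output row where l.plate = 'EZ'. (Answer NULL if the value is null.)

LEFT JOIN keeps every row from `vehicles`; unmatched rows get NULL for `trips`'s columns.
Matching on l.vid = r.vid AND l.zone = r.zone.
- l[0] vid=3, zone=MT → 1 match(es) in r → 1 row(s).
- l[1] vid=3, zone=MT → 1 match(es) in r → 1 row(s).
- l[2] vid=5, zone=KW → no match; kept with NULLs on the r side.
- l[3] vid=3, zone=KW → no match; kept with NULLs on the r side.
- l[4] vid=7, zone=MT → no match; kept with NULLs on the r side.
- l[5] vid=9, zone=MT → no match; kept with NULLs on the r side.
- l[6] vid=9, zone=KW → no match; kept with NULLs on the r side.
- l[7] vid=1, zone=MT → 1 match(es) in r → 1 row(s).
- l[8] vid=5, zone=KW → no match; kept with NULLs on the r side.

NULL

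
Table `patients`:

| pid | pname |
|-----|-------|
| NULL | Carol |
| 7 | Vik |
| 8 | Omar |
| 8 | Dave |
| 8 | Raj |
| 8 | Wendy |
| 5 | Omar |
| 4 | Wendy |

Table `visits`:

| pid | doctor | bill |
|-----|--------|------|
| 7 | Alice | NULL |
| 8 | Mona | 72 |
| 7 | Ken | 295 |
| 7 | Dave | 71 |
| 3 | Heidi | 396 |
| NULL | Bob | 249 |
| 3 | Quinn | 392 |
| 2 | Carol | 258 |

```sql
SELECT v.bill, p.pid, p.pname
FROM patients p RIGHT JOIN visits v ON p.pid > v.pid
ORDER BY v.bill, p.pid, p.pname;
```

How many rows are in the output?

RIGHT JOIN keeps every row from `visits`; unmatched rows get NULL for `patients`'s columns.
Matching on p.pid > v.pid. A NULL in a compared column never satisfies the condition.
- p[0] pid=NULL → no match.
- p[1] pid=7 → 3 match(es) in v → 3 row(s).
- p[2] pid=8 → 6 match(es) in v → 6 row(s).
- p[3] pid=8 → 6 match(es) in v → 6 row(s).
- p[4] pid=8 → 6 match(es) in v → 6 row(s).
- p[5] pid=8 → 6 match(es) in v → 6 row(s).
- p[6] pid=5 → 3 match(es) in v → 3 row(s).
- p[7] pid=4 → 3 match(es) in v → 3 row(s).
- 2 v row(s) had no p match → kept, p columns NULL.
Total: 33 matched + 2 padded = 35 rows.

35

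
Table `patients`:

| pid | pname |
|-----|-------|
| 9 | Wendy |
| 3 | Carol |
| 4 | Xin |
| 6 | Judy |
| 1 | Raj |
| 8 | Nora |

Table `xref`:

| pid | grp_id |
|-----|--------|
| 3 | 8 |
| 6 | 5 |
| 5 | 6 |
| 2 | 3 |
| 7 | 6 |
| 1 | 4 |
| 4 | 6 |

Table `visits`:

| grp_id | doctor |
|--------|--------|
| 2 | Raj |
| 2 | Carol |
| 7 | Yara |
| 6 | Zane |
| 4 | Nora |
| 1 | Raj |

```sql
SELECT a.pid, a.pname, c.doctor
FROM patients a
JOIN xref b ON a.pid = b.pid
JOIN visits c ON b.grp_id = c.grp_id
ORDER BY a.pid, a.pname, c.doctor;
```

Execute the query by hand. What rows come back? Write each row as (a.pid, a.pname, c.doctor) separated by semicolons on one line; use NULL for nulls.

Evaluate left to right. First `patients a INNER JOIN xref b` on pid: 4 row(s).
Then INNER JOIN `visits c` on grp_id: keep only rows whose b.grp_id appears in c.

(1, Raj, Nora); (4, Xin, Zane)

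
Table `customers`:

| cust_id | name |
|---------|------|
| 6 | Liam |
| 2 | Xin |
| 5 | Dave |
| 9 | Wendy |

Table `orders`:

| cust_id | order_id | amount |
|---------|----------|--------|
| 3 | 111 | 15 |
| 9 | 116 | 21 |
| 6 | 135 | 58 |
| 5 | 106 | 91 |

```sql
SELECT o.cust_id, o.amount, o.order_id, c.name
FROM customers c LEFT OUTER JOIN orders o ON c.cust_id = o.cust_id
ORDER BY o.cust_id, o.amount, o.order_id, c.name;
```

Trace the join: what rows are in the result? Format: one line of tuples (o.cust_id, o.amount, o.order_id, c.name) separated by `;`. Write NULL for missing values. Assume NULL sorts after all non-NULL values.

(5, 91, 106, Dave); (6, 58, 135, Liam); (9, 21, 116, Wendy); (NULL, NULL, NULL, Xin)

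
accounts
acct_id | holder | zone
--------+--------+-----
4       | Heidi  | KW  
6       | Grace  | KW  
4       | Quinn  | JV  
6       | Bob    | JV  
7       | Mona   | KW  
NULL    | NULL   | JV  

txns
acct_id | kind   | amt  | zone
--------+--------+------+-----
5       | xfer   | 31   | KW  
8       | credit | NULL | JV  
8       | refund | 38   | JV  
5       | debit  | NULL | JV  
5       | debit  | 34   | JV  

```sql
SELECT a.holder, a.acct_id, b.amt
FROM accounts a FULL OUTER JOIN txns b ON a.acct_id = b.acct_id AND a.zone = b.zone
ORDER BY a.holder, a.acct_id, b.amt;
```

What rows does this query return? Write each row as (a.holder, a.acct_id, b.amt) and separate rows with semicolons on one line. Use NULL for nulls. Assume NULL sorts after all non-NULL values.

FULL OUTER JOIN keeps every row from both sides; unmatched rows get NULL for the other side's columns.
Matching on a.acct_id = b.acct_id AND a.zone = b.zone. A NULL in a compared column never satisfies the condition.
Matched pairs: 0; unmatched a rows kept: 6; unmatched b rows kept: 5.

(Bob, 6, NULL); (Grace, 6, NULL); (Heidi, 4, NULL); (Mona, 7, NULL); (Quinn, 4, NULL); (NULL, NULL, 31); (NULL, NULL, 34); (NULL, NULL, 38); (NULL, NULL, NULL); (NULL, NULL, NULL); (NULL, NULL, NULL)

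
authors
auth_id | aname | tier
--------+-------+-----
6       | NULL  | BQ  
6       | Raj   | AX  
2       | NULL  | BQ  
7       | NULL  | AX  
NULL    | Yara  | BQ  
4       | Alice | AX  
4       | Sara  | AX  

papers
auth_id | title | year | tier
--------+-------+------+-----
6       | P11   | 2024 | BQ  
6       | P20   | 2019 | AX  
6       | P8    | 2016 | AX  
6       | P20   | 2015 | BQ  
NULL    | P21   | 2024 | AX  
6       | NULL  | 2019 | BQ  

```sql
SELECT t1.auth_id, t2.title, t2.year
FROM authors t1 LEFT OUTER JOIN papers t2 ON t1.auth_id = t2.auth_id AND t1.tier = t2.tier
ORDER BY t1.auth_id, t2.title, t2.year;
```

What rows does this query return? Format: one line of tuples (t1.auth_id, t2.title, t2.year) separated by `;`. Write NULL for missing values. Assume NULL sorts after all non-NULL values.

(2, NULL, NULL); (4, NULL, NULL); (4, NULL, NULL); (6, P11, 2024); (6, P20, 2015); (6, P20, 2019); (6, P8, 2016); (6, NULL, 2019); (7, NULL, NULL); (NULL, NULL, NULL)

LEFT JOIN keeps every row from `authors`; unmatched rows get NULL for `papers`'s columns.
Matching on t1.auth_id = t2.auth_id AND t1.tier = t2.tier. A NULL in a compared column never satisfies the condition.
Matched pairs: 5; unmatched t1 rows kept: 5.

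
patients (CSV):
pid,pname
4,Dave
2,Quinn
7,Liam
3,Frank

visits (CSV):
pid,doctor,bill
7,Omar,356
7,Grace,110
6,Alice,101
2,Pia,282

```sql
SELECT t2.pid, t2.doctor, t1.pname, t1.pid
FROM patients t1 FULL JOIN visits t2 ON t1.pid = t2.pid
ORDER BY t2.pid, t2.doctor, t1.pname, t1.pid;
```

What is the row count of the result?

FULL OUTER JOIN keeps every row from both sides; unmatched rows get NULL for the other side's columns.
Matching on t1.pid = t2.pid.
Matched pairs: 3; unmatched t1 rows kept: 2; unmatched t2 rows kept: 1.
Total: 3 matched + 3 padded = 6 rows.

6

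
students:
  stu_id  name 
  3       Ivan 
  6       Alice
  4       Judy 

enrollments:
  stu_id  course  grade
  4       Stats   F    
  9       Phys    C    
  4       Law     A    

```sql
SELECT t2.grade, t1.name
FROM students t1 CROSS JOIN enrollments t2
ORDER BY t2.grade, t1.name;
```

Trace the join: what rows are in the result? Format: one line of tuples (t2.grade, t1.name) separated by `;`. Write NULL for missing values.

CROSS JOIN pairs every row of `students` with every row of `enrollments`: 3 × 3 = 9 rows.

(A, Alice); (A, Ivan); (A, Judy); (C, Alice); (C, Ivan); (C, Judy); (F, Alice); (F, Ivan); (F, Judy)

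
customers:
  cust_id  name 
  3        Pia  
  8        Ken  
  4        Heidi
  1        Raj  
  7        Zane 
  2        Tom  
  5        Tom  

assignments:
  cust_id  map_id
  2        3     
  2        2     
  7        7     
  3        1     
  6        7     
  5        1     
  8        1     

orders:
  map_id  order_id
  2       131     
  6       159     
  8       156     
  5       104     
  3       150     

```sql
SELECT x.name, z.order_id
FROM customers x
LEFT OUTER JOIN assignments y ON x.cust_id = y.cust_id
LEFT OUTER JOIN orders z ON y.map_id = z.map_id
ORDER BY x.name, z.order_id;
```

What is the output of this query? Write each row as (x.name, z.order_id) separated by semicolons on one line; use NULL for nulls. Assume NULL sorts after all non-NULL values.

(Heidi, NULL); (Ken, NULL); (Pia, NULL); (Raj, NULL); (Tom, 131); (Tom, 150); (Tom, NULL); (Zane, NULL)

Joins associate left-to-right: customers LEFT JOIN assignments on cust_id gives 8 intermediate row(s).
Then LEFT JOIN `orders z` on map_id: each of those 8 rows is kept; rows whose y.map_id has no match in z get NULL for z's columns.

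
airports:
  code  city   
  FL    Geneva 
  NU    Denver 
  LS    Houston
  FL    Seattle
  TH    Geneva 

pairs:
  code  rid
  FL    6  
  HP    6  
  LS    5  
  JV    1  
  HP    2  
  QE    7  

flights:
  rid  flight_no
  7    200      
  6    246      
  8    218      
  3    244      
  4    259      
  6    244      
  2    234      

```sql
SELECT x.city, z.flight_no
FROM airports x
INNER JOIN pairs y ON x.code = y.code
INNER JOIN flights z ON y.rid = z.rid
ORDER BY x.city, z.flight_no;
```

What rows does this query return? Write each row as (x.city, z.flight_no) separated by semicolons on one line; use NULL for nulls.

Evaluate left to right. First `airports x INNER JOIN pairs y` on code: 3 row(s).
Then INNER JOIN `flights z` on rid: keep only rows whose y.rid appears in z.

(Geneva, 244); (Geneva, 246); (Seattle, 244); (Seattle, 246)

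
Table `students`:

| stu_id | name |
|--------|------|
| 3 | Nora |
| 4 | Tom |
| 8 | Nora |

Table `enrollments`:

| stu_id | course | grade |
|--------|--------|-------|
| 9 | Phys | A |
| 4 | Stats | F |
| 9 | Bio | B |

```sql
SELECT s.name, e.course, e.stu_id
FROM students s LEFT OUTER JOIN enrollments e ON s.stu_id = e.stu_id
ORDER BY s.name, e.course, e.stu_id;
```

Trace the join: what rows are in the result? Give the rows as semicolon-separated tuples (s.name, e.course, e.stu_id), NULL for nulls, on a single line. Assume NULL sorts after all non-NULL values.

(Nora, NULL, NULL); (Nora, NULL, NULL); (Tom, Stats, 4)

LEFT JOIN keeps every row from `students`; unmatched rows get NULL for `enrollments`'s columns.
Matching on s.stu_id = e.stu_id.
- s (stu_id=3) has no partner → padded with NULL.
- s (stu_id=4) pairs with 1 row(s) of e.
- s (stu_id=8) has no partner → padded with NULL.
After projecting and ordering:
s.name | e.course | e.stu_id
Nora | NULL | NULL
Nora | NULL | NULL
Tom | Stats | 4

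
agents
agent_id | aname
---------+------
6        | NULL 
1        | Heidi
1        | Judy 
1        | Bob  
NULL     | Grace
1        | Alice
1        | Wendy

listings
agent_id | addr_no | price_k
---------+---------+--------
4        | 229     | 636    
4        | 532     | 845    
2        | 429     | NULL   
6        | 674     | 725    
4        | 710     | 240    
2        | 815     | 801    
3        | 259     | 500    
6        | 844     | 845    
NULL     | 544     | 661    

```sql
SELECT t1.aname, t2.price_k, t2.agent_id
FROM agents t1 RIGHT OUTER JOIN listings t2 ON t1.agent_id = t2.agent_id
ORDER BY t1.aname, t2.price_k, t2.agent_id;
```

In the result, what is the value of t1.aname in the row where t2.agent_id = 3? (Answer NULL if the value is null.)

NULL

RIGHT JOIN keeps every row from `listings`; unmatched rows get NULL for `agents`'s columns.
Matching on t1.agent_id = t2.agent_id. A NULL in a compared column never satisfies the condition.
- t1[0] agent_id=6 → 2 match(es) in t2 → 2 row(s).
- t1[1] agent_id=1 → no match.
- t1[2] agent_id=1 → no match.
- t1[3] agent_id=1 → no match.
- t1[4] agent_id=NULL → no match.
- t1[5] agent_id=1 → no match.
- t1[6] agent_id=1 → no match.
- 7 t2 row(s) had no t1 match → kept, t1 columns NULL.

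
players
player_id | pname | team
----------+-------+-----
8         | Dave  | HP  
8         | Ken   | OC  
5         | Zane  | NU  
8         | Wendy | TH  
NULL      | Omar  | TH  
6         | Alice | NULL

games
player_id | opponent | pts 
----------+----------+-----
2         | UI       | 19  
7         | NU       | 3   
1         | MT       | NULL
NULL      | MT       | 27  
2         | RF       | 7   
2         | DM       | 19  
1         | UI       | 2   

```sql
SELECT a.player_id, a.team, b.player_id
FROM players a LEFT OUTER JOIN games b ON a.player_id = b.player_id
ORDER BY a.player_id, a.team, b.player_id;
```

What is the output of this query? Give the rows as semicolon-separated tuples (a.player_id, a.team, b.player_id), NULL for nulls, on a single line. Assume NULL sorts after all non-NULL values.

LEFT JOIN keeps every row from `players`; unmatched rows get NULL for `games`'s columns.
Matching on a.player_id = b.player_id. A NULL in a compared column never satisfies the condition.
- a row (player_id=8): no match → kept, b columns NULL.
- a row (player_id=8): no match → kept, b columns NULL.
- a row (player_id=5): no match → kept, b columns NULL.
- a row (player_id=8): no match → kept, b columns NULL.
- a row (player_id=NULL): no match → kept, b columns NULL.
- a row (player_id=6): no match → kept, b columns NULL.
After projecting and ordering:
a.player_id | a.team | b.player_id
5 | NU | NULL
6 | NULL | NULL
8 | HP | NULL
8 | OC | NULL
8 | TH | NULL
NULL | TH | NULL

(5, NU, NULL); (6, NULL, NULL); (8, HP, NULL); (8, OC, NULL); (8, TH, NULL); (NULL, TH, NULL)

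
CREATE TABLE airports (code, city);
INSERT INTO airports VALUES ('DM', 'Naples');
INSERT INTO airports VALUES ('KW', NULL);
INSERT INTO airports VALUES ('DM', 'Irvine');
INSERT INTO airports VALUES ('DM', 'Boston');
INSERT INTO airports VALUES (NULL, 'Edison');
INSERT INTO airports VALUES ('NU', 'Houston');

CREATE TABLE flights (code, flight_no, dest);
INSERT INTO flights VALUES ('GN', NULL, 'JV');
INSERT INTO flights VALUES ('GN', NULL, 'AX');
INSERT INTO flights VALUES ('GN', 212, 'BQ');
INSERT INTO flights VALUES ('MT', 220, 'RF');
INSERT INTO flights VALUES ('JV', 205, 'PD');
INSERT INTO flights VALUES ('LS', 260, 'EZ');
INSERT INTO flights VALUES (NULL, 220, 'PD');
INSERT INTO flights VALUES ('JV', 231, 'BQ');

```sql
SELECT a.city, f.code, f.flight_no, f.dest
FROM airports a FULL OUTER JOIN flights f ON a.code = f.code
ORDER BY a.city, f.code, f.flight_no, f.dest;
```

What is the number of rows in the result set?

FULL OUTER JOIN keeps every row from both sides; unmatched rows get NULL for the other side's columns.
Matching on a.code = f.code. A NULL in a compared column never satisfies the condition.
Matched pairs: 0; unmatched a rows kept: 6; unmatched f rows kept: 8.
Total: 0 matched + 14 padded = 14 rows.

14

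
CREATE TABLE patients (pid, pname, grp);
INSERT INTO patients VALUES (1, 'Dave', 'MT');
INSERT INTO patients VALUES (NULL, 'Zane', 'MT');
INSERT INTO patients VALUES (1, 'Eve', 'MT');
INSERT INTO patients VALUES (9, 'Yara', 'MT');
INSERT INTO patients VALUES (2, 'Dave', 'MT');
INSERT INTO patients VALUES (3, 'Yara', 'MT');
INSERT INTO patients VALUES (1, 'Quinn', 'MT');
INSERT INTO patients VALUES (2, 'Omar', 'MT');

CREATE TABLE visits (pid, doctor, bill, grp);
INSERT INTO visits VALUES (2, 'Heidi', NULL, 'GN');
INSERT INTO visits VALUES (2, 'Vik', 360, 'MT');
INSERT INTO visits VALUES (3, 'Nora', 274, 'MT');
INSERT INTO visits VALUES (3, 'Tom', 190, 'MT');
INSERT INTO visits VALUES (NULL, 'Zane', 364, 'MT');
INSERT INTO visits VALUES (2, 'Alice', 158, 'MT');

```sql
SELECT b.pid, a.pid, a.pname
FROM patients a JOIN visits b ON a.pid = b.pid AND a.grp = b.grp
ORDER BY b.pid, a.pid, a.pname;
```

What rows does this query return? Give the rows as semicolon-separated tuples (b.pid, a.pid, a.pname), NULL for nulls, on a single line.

(2, 2, Dave); (2, 2, Dave); (2, 2, Omar); (2, 2, Omar); (3, 3, Yara); (3, 3, Yara)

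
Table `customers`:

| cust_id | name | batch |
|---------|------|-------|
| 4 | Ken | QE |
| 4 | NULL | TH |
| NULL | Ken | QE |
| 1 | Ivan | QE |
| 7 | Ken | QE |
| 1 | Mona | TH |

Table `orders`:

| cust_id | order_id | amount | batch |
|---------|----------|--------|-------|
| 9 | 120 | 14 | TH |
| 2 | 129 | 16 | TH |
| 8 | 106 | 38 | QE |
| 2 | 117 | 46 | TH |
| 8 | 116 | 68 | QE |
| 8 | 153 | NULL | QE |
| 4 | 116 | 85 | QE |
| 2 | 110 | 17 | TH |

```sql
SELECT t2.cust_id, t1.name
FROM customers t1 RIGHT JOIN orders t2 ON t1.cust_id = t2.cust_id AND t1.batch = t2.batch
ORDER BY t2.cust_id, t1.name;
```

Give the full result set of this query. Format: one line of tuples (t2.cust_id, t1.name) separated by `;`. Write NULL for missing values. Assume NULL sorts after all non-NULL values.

(2, NULL); (2, NULL); (2, NULL); (4, Ken); (8, NULL); (8, NULL); (8, NULL); (9, NULL)

RIGHT JOIN keeps every row from `orders`; unmatched rows get NULL for `customers`'s columns.
Matching on t1.cust_id = t2.cust_id AND t1.batch = t2.batch. A NULL in a compared column never satisfies the condition.
Matched pairs: 1; unmatched t2 rows kept: 7.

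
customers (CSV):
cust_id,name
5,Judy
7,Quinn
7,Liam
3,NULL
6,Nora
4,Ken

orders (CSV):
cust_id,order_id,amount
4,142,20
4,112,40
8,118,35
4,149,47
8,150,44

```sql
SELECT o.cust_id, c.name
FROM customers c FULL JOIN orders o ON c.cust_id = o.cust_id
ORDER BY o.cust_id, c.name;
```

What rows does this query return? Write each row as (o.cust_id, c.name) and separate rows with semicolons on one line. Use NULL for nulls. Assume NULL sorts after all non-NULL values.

FULL OUTER JOIN keeps every row from both sides; unmatched rows get NULL for the other side's columns.
Matching on c.cust_id = o.cust_id.
- c (cust_id=5) has no partner → padded with NULL.
- c (cust_id=7) has no partner → padded with NULL.
- c (cust_id=7) has no partner → padded with NULL.
- c (cust_id=3) has no partner → padded with NULL.
- c (cust_id=6) has no partner → padded with NULL.
- c (cust_id=4) pairs with 3 row(s) of o.
- plus 2 unmatched o row(s), each kept with NULL c columns.
After projecting and ordering:
o.cust_id | c.name
4 | Ken
4 | Ken
4 | Ken
8 | NULL
8 | NULL
NULL | Judy
NULL | Liam
NULL | Nora
NULL | Quinn
NULL | NULL

(4, Ken); (4, Ken); (4, Ken); (8, NULL); (8, NULL); (NULL, Judy); (NULL, Liam); (NULL, Nora); (NULL, Quinn); (NULL, NULL)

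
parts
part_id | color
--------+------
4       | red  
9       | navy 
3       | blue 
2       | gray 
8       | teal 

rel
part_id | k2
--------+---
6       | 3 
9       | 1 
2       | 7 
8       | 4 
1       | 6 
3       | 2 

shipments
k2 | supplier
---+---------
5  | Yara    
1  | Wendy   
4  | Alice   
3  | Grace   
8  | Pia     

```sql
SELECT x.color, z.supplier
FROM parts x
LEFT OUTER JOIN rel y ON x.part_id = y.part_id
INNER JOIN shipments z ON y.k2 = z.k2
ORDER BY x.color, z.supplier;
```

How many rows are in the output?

Step 1 — x LEFT JOIN y on part_id → 5 row(s).
Then INNER JOIN `shipments z` on k2: keep only rows whose y.k2 appears in z.
Result: 2 row(s).

2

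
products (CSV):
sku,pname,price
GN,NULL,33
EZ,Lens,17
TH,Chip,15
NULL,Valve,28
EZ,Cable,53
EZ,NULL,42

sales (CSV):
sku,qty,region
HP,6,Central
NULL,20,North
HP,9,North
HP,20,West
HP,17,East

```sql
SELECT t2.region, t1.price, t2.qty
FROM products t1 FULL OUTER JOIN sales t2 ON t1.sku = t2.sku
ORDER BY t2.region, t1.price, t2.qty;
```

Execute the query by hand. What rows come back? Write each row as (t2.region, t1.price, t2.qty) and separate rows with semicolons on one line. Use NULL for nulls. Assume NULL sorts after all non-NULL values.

FULL OUTER JOIN keeps every row from both sides; unmatched rows get NULL for the other side's columns.
Matching on t1.sku = t2.sku. A NULL in a compared column never satisfies the condition.
- sku=GN: no t2 row matches, row kept with t2 columns NULL.
- sku=EZ: no t2 row matches, row kept with t2 columns NULL.
- sku=TH: no t2 row matches, row kept with t2 columns NULL.
- sku=NULL: no t2 row matches, row kept with t2 columns NULL.
- sku=EZ: no t2 row matches, row kept with t2 columns NULL.
- sku=EZ: no t2 row matches, row kept with t2 columns NULL.
- 5 t2 row(s) had no t1 match → kept, t1 columns NULL.

(Central, NULL, 6); (East, NULL, 17); (North, NULL, 9); (North, NULL, 20); (West, NULL, 20); (NULL, 15, NULL); (NULL, 17, NULL); (NULL, 28, NULL); (NULL, 33, NULL); (NULL, 42, NULL); (NULL, 53, NULL)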